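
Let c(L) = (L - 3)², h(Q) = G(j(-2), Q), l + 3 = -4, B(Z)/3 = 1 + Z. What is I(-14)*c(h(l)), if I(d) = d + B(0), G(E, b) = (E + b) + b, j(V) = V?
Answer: -3971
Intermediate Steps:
B(Z) = 3 + 3*Z (B(Z) = 3*(1 + Z) = 3 + 3*Z)
l = -7 (l = -3 - 4 = -7)
G(E, b) = E + 2*b
h(Q) = -2 + 2*Q
c(L) = (-3 + L)²
I(d) = 3 + d (I(d) = d + (3 + 3*0) = d + (3 + 0) = d + 3 = 3 + d)
I(-14)*c(h(l)) = (3 - 14)*(-3 + (-2 + 2*(-7)))² = -11*(-3 + (-2 - 14))² = -11*(-3 - 16)² = -11*(-19)² = -11*361 = -3971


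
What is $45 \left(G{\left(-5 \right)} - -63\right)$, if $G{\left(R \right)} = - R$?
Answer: $3060$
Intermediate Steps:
$45 \left(G{\left(-5 \right)} - -63\right) = 45 \left(\left(-1\right) \left(-5\right) - -63\right) = 45 \left(5 + 63\right) = 45 \cdot 68 = 3060$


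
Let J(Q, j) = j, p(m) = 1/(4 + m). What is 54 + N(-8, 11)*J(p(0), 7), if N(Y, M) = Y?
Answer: -2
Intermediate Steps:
54 + N(-8, 11)*J(p(0), 7) = 54 - 8*7 = 54 - 56 = -2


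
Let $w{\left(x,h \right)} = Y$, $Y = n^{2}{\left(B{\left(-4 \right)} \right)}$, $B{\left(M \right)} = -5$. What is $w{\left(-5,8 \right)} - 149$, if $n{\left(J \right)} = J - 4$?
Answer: $-68$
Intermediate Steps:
$n{\left(J \right)} = -4 + J$
$Y = 81$ ($Y = \left(-4 - 5\right)^{2} = \left(-9\right)^{2} = 81$)
$w{\left(x,h \right)} = 81$
$w{\left(-5,8 \right)} - 149 = 81 - 149 = -68$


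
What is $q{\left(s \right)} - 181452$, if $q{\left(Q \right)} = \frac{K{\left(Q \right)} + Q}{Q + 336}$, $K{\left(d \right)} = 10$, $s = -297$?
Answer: $- \frac{7076915}{39} \approx -1.8146 \cdot 10^{5}$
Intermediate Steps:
$q{\left(Q \right)} = \frac{10 + Q}{336 + Q}$ ($q{\left(Q \right)} = \frac{10 + Q}{Q + 336} = \frac{10 + Q}{336 + Q}$)
$q{\left(s \right)} - 181452 = \frac{10 - 297}{336 - 297} - 181452 = \frac{1}{39} \left(-287\right) - 181452 = - \frac{287}{39} - 181452 = - \frac{7076915}{39}$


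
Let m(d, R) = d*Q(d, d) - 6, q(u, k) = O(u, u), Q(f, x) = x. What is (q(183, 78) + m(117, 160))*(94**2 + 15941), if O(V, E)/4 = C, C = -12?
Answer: 337834395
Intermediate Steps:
O(V, E) = -48 (O(V, E) = 4*(-12) = -48)
q(u, k) = -48
m(d, R) = -6 + d**2 (m(d, R) = d*d - 6 = d**2 - 6 = -6 + d**2)
(q(183, 78) + m(117, 160))*(94**2 + 15941) = (-48 + (-6 + 117**2))*(94**2 + 15941) = (-48 + (-6 + 13689))*(8836 + 15941) = (-48 + 13683)*24777 = 13635*24777 = 337834395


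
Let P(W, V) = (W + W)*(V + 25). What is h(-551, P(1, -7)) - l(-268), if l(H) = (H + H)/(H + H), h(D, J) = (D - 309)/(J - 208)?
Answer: 4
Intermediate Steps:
P(W, V) = 2*W*(25 + V) (P(W, V) = (2*W)*(25 + V) = 2*W*(25 + V))
h(D, J) = (-309 + D)/(-208 + J)
l(H) = 1 (l(H) = (2*H)/((2*H)) = (2*H)*(1/(2*H)) = 1)
h(-551, P(1, -7)) - l(-268) = (-309 - 551)/(-208 + 2*1*(25 - 7)) - 1*1 = -860/(-208 + 2*1*18) - 1 = -860/(-208 + 36) - 1 = -860/(-172) - 1 = -1/172*(-860) - 1 = 5 - 1 = 4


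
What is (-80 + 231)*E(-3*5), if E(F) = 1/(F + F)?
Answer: -151/30 ≈ -5.0333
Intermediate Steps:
E(F) = 1/(2*F)
(-80 + 231)*E(-3*5) = (-80 + 231)*(1/(2*((-3*5)))) = 151*((½)/(-15)) = 151*((½)*(-1/15)) = 151*(-1/30) = -151/30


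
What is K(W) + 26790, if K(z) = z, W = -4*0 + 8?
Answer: 26798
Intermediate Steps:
W = 8 (W = 0 + 8 = 8)
K(W) + 26790 = 8 + 26790 = 26798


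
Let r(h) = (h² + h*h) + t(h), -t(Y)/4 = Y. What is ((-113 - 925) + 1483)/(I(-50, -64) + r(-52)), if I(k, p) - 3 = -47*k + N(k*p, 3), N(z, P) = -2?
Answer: 445/7967 ≈ 0.055855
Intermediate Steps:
t(Y) = -4*Y
I(k, p) = 1 - 47*k (I(k, p) = 3 + (-47*k - 2) = 3 + (-2 - 47*k) = 1 - 47*k)
r(h) = -4*h + 2*h² (r(h) = (h² + h*h) - 4*h = (h² + h²) - 4*h = 2*h² - 4*h = -4*h + 2*h²)
((-113 - 925) + 1483)/(I(-50, -64) + r(-52)) = ((-113 - 925) + 1483)/((1 - 47*(-50)) + 2*(-52)*(-2 - 52)) = (-1038 + 1483)/((1 + 2350) + 2*(-52)*(-54)) = 445/(2351 + 5616) = 445/7967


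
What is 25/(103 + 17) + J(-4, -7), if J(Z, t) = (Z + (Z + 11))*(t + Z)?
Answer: -787/24 ≈ -32.792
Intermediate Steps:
J(Z, t) = (11 + 2*Z)*(Z + t) (J(Z, t) = (Z + (11 + Z))*(Z + t) = (11 + 2*Z)*(Z + t))
25/(103 + 17) + J(-4, -7) = 25/(103 + 17) + (2*(-4)² + 11*(-4) + 11*(-7) + 2*(-4)*(-7)) = 25/120 + (2*16 - 44 - 77 + 56) = (1/120)*25 + (32 - 44 - 77 + 56) = 5/24 - 33 = -787/24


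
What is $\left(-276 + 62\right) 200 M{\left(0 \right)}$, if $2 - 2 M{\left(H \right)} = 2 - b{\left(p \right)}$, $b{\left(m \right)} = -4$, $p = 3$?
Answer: $85600$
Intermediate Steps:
$M{\left(H \right)} = -2$ ($M{\left(H \right)} = 1 - \frac{2 - -4}{2} = 1 - \frac{2 + 4}{2} = 1 - 3 = -2$)
$\left(-276 + 62\right) 200 M{\left(0 \right)} = \left(-276 + 62\right) 200 \left(-2\right) = \left(-214\right) 200 \left(-2\right) = \left(-42800\right) \left(-2\right) = 85600$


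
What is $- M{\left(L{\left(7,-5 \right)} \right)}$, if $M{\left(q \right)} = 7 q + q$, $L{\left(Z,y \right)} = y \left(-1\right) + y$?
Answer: $0$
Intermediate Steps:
$L{\left(Z,y \right)} = 0$ ($L{\left(Z,y \right)} = - y + y = 0$)
$M{\left(q \right)} = 8 q$
$- M{\left(L{\left(7,-5 \right)} \right)} = - 8 \cdot 0 = \left(-1\right) 0 = 0$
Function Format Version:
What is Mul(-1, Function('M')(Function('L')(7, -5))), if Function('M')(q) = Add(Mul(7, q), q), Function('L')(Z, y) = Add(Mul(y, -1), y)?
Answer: 0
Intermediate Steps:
Function('L')(Z, y) = 0 (Function('L')(Z, y) = Add(Mul(-1, y), y) = 0)
Function('M')(q) = Mul(8, q)
Mul(-1, Function('M')(Function('L')(7, -5))) = Mul(-1, Mul(8, 0)) = Mul(-1, 0) = 0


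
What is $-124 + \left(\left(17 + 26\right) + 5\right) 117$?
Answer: $5492$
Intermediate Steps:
$-124 + \left(\left(17 + 26\right) + 5\right) 117 = -124 + \left(43 + 5\right) 117 = -124 + 48 \cdot 117 = -124 + 5616 = 5492$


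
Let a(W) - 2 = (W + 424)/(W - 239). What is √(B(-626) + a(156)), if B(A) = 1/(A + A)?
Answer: I*√13467799369/51958 ≈ 2.2336*I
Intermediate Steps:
B(A) = 1/(2*A)
a(W) = 2 + (424 + W)/(-239 + W) (a(W) = 2 + (W + 424)/(W - 239) = 2 + (424 + W)/(-239 + W))
√(B(-626) + a(156)) = √((½)/(-626) + 3*(-18 + 156)/(-239 + 156)) = √((½)*(-1/626) + 3*138/(-83)) = √(-1/1252 + 3*(-1/83)*138) = √(-1/1252 - 414/83) = √(-518411/103916) = I*√13467799369/51958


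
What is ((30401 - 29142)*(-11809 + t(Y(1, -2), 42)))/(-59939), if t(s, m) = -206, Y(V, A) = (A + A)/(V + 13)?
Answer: 15126885/59939 ≈ 252.37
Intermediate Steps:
Y(V, A) = 2*A/(13 + V) (Y(V, A) = (2*A)/(13 + V) = 2*A/(13 + V))
((30401 - 29142)*(-11809 + t(Y(1, -2), 42)))/(-59939) = ((30401 - 29142)*(-11809 - 206))/(-59939) = (1259*(-12015))*(-1/59939) = -15126885*(-1/59939) = 15126885/59939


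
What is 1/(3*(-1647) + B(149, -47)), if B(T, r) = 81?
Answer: -1/4860 ≈ -0.00020576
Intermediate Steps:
1/(3*(-1647) + B(149, -47)) = 1/(3*(-1647) + 81) = 1/(-4941 + 81) = 1/(-4860) = -1/4860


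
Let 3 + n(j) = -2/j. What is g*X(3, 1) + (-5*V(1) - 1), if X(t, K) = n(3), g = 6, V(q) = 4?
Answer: -43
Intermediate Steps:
n(j) = -3 - 2/j
X(t, K) = -11/3 (X(t, K) = -3 - 2/3 = -3 - 2*⅓ = -3 - ⅔ = -11/3)
g*X(3, 1) + (-5*V(1) - 1) = 6*(-11/3) + (-5*4 - 1) = -22 + (-20 - 1) = -22 - 21 = -43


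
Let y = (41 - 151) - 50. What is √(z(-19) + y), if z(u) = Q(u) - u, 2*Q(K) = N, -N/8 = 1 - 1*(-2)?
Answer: 3*I*√17 ≈ 12.369*I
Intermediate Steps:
N = -24 (N = -8*(1 - 1*(-2)) = -8*(1 + 2) = -8*3 = -24)
Q(K) = -12 (Q(K) = (½)*(-24) = -12)
y = -160 (y = -110 - 50 = -160)
z(u) = -12 - u
√(z(-19) + y) = √((-12 - 1*(-19)) - 160) = √((-12 + 19) - 160) = √(7 - 160) = √(-153) = 3*I*√17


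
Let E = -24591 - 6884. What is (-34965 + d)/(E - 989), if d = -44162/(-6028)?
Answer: 105362429/97846496 ≈ 1.0768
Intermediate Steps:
d = 22081/3014 (d = -44162*(-1/6028) = 22081/3014 ≈ 7.3261)
E = -31475
(-34965 + d)/(E - 989) = (-34965 + 22081/3014)/(-31475 - 989) = -105362429/3014/(-32464) = -105362429/3014*(-1/32464) = 105362429/97846496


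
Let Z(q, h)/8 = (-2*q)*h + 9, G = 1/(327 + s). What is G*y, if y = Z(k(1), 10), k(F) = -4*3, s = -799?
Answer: -249/59 ≈ -4.2203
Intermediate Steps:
G = -1/472 (G = 1/(327 - 799) = 1/(-472) = -1/472 ≈ -0.0021186)
k(F) = -12
Z(q, h) = 72 - 16*h*q (Z(q, h) = 8*((-2*q)*h + 9) = 8*(-2*h*q + 9) = 8*(9 - 2*h*q) = 72 - 16*h*q)
y = 1992 (y = 72 - 16*10*(-12) = 72 + 1920 = 1992)
G*y = -1/472*1992 = -249/59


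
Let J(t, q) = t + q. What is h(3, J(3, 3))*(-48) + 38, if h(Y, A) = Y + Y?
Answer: -250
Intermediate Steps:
J(t, q) = q + t
h(Y, A) = 2*Y
h(3, J(3, 3))*(-48) + 38 = (2*3)*(-48) + 38 = 6*(-48) + 38 = -288 + 38 = -250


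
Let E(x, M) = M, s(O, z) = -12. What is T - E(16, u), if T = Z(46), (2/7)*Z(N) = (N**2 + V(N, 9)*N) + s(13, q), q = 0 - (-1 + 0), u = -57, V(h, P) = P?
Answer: 8870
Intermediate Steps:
q = 1 (q = 0 - 1*(-1) = 0 + 1 = 1)
Z(N) = -42 + 7*N**2/2 + 63*N/2 (Z(N) = 7*((N**2 + 9*N) - 12)/2 = 7*(-12 + N**2 + 9*N)/2 = -42 + 7*N**2/2 + 63*N/2)
T = 8813 (T = -42 + (7/2)*46**2 + (63/2)*46 = -42 + (7/2)*2116 + 1449 = -42 + 7406 + 1449 = 8813)
T - E(16, u) = 8813 - 1*(-57) = 8813 + 57 = 8870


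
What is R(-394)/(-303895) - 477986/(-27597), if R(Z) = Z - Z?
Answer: 477986/27597 ≈ 17.320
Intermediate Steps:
R(Z) = 0
R(-394)/(-303895) - 477986/(-27597) = 0/(-303895) - 477986/(-27597) = 0*(-1/303895) - 477986*(-1/27597) = 0 + 477986/27597 = 477986/27597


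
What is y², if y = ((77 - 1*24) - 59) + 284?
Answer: 77284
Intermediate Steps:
y = 278 (y = ((77 - 24) - 59) + 284 = (53 - 59) + 284 = -6 + 284 = 278)
y² = 278² = 77284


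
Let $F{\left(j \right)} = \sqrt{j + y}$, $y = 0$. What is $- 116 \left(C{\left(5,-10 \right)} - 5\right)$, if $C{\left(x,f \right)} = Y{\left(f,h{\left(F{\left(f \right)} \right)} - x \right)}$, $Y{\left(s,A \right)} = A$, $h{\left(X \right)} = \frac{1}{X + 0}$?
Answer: $1160 + \frac{58 i \sqrt{10}}{5} \approx 1160.0 + 36.682 i$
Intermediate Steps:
$F{\left(j \right)} = \sqrt{j}$ ($F{\left(j \right)} = \sqrt{j + 0} = \sqrt{j}$)
$h{\left(X \right)} = \frac{1}{X}$
$C{\left(x,f \right)} = \frac{1}{\sqrt{f}} - x$
$- 116 \left(C{\left(5,-10 \right)} - 5\right) = - 116 \left(\left(\frac{1}{\sqrt{-10}} - 5\right) - 5\right) = - 116 \left(\left(- \frac{i \sqrt{10}}{10} - 5\right) - 5\right) = - 116 \left(\left(-5 - \frac{i \sqrt{10}}{10}\right) - 5\right) = - 116 \left(-10 - \frac{i \sqrt{10}}{10}\right) = 1160 + \frac{58 i \sqrt{10}}{5}$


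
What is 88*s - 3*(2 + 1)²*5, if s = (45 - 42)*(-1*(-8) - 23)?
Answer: -4095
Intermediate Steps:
s = -45 (s = 3*(8 - 23) = 3*(-15) = -45)
88*s - 3*(2 + 1)²*5 = 88*(-45) - 3*(2 + 1)²*5 = -3960 - 3*3²*5 = -3960 - 3*9*5 = -3960 - 27*5 = -3960 - 135 = -4095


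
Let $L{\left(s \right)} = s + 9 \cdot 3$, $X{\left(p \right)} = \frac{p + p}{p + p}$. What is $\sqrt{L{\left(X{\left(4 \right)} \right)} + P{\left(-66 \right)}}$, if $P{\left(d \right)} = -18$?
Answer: $\sqrt{10} \approx 3.1623$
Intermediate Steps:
$X{\left(p \right)} = 1$ ($X{\left(p \right)} = \frac{2 p}{2 p} = 2 p \frac{1}{2 p} = 1$)
$L{\left(s \right)} = 27 + s$ ($L{\left(s \right)} = s + 27 = 27 + s$)
$\sqrt{L{\left(X{\left(4 \right)} \right)} + P{\left(-66 \right)}} = \sqrt{\left(27 + 1\right) - 18} = \sqrt{28 - 18} = \sqrt{10}$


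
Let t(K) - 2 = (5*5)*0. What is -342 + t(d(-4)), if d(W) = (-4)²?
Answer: -340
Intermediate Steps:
d(W) = 16
t(K) = 2 (t(K) = 2 + (5*5)*0 = 2 + 25*0 = 2 + 0 = 2)
-342 + t(d(-4)) = -342 + 2 = -340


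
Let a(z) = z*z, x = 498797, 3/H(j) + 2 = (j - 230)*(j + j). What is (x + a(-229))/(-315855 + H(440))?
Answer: -33955893308/19456457429 ≈ -1.7452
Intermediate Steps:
H(j) = 3/(-2 + 2*j*(-230 + j)) (H(j) = 3/(-2 + (j - 230)*(j + j)) = 3/(-2 + (-230 + j)*(2*j)) = 3/(-2 + 2*j*(-230 + j)))
a(z) = z²
(x + a(-229))/(-315855 + H(440)) = (498797 + (-229)²)/(-315855 + 3/(2*(-1 + 440² - 230*440))) = (498797 + 52441)/(-315855 + 3/(2*(-1 + 193600 - 101200))) = 551238/(-315855 + (3/2)/92399) = 551238/(-315855 + (3/2)*(1/92399)) = 551238/(-315855 + 3/184798) = 551238/(-58369372287/184798) = 551238*(-184798/58369372287) = -33955893308/19456457429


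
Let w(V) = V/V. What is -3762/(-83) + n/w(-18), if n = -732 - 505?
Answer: -98909/83 ≈ -1191.7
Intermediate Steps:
w(V) = 1
n = -1237
-3762/(-83) + n/w(-18) = -3762/(-83) - 1237/1 = -3762*(-1/83) - 1237*1 = 3762/83 - 1237 = -98909/83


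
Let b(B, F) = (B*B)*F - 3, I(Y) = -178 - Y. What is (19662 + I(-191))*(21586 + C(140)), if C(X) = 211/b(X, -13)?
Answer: 108215989302225/254803 ≈ 4.2470e+8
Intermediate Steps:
b(B, F) = -3 + F*B**2 (b(B, F) = B**2*F - 3 = F*B**2 - 3 = -3 + F*B**2)
C(X) = 211/(-3 - 13*X**2)
(19662 + I(-191))*(21586 + C(140)) = (19662 + (-178 - 1*(-191)))*(21586 - 211/(3 + 13*140**2)) = (19662 + (-178 + 191))*(21586 - 211/(3 + 13*19600)) = (19662 + 13)*(21586 - 211/(3 + 254800)) = 19675*(21586 - 211/254803) = 19675*(5500177347/254803) = 108215989302225/254803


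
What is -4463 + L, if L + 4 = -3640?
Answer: -8107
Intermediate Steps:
L = -3644 (L = -4 - 3640 = -3644)
-4463 + L = -4463 - 3644 = -8107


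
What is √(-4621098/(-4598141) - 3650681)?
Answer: I*√77185964460852126143/4598141 ≈ 1910.7*I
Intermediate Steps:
√(-4621098/(-4598141) - 3650681) = √(-4621098*(-1/4598141) - 3650681) = √(4621098/4598141 - 3650681) = √(-16786341362923/4598141) = I*√77185964460852126143/4598141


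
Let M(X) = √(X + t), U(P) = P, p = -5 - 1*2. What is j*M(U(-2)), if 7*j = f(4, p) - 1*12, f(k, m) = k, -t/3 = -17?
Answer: -8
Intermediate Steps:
t = 51 (t = -3*(-17) = 51)
p = -7 (p = -5 - 2 = -7)
M(X) = √(51 + X) (M(X) = √(X + 51) = √(51 + X))
j = -8/7 (j = (4 - 1*12)/7 = (4 - 12)/7 = (⅐)*(-8) = -8/7 ≈ -1.1429)
j*M(U(-2)) = -8*√(51 - 2)/7 = -8*√49/7 = -8/7*7 = -8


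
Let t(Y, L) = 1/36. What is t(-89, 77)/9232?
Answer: 1/332352 ≈ 3.0089e-6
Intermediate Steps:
t(Y, L) = 1/36
t(-89, 77)/9232 = (1/36)/9232 = (1/36)*(1/9232) = 1/332352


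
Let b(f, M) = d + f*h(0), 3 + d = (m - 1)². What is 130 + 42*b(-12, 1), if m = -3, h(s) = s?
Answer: 676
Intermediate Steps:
d = 13 (d = -3 + (-3 - 1)² = -3 + (-4)² = -3 + 16 = 13)
b(f, M) = 13 (b(f, M) = 13 + f*0 = 13 + 0 = 13)
130 + 42*b(-12, 1) = 130 + 42*13 = 130 + 546 = 676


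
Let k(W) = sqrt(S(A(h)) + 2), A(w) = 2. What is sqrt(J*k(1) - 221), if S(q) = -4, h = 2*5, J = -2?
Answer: sqrt(-221 - 2*I*sqrt(2)) ≈ 0.09513 - 14.866*I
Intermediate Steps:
h = 10
k(W) = I*sqrt(2) (k(W) = sqrt(-4 + 2) = sqrt(-2) = I*sqrt(2))
sqrt(J*k(1) - 221) = sqrt(-2*I*sqrt(2) - 221) = sqrt(-221 - 2*I*sqrt(2))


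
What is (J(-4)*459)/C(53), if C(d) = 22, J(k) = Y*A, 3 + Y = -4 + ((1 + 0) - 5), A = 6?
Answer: -1377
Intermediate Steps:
Y = -11 (Y = -3 + (-4 + ((1 + 0) - 5)) = -3 + (-4 + (1 - 5)) = -3 + (-4 - 4) = -3 - 8 = -11)
J(k) = -66 (J(k) = -11*6 = -66)
(J(-4)*459)/C(53) = -66*459/22 = -30294*1/22 = -1377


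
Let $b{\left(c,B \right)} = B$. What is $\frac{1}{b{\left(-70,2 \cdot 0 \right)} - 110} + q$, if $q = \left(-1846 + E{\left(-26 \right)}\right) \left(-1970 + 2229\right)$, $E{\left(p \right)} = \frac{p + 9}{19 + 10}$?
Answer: $- \frac{1525668019}{3190} \approx -4.7827 \cdot 10^{5}$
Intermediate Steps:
$E{\left(p \right)} = \frac{9}{29} + \frac{p}{29}$ ($E{\left(p \right)} = \frac{9 + p}{29} = \left(9 + p\right) \frac{1}{29} = \frac{9}{29} + \frac{p}{29}$)
$q = - \frac{13869709}{29}$ ($q = \left(-1846 + \left(\frac{9}{29} + \frac{1}{29} \left(-26\right)\right)\right) \left(-1970 + 2229\right) = \left(-1846 + \left(\frac{9}{29} - \frac{26}{29}\right)\right) 259 = \left(-1846 - \frac{17}{29}\right) 259 = \left(- \frac{53551}{29}\right) 259 = - \frac{13869709}{29} \approx -4.7827 \cdot 10^{5}$)
$\frac{1}{b{\left(-70,2 \cdot 0 \right)} - 110} + q = \frac{1}{2 \cdot 0 - 110} - \frac{13869709}{29} = \frac{1}{0 - 110} - \frac{13869709}{29} = \frac{1}{-110} - \frac{13869709}{29} = - \frac{1}{110} - \frac{13869709}{29} = - \frac{1525668019}{3190}$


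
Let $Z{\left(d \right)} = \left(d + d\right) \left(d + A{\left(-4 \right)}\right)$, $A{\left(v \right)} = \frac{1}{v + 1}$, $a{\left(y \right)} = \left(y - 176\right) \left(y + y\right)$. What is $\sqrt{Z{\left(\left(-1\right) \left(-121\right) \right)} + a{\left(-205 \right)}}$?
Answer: $\frac{\sqrt{1668702}}{3} \approx 430.59$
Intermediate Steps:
$a{\left(y \right)} = 2 y \left(-176 + y\right)$ ($a{\left(y \right)} = \left(-176 + y\right) 2 y = 2 y \left(-176 + y\right)$)
$A{\left(v \right)} = \frac{1}{1 + v}$
$Z{\left(d \right)} = 2 d \left(- \frac{1}{3} + d\right)$ ($Z{\left(d \right)} = \left(d + d\right) \left(d + \frac{1}{1 - 4}\right) = 2 d \left(d + \frac{1}{-3}\right) = 2 d \left(d - \frac{1}{3}\right) = 2 d \left(- \frac{1}{3} + d\right)$)
$\sqrt{Z{\left(\left(-1\right) \left(-121\right) \right)} + a{\left(-205 \right)}} = \sqrt{\frac{2 \left(\left(-1\right) \left(-121\right)\right) \left(-1 + 3 \left(\left(-1\right) \left(-121\right)\right)\right)}{3} + 2 \left(-205\right) \left(-176 - 205\right)} = \sqrt{\frac{2}{3} \cdot 121 \left(-1 + 3 \cdot 121\right) + 2 \left(-205\right) \left(-381\right)} = \sqrt{\frac{2}{3} \cdot 121 \left(-1 + 363\right) + 156210} = \sqrt{\frac{2}{3} \cdot 121 \cdot 362 + 156210} = \sqrt{\frac{87604}{3} + 156210} = \sqrt{\frac{556234}{3}} = \frac{\sqrt{1668702}}{3}$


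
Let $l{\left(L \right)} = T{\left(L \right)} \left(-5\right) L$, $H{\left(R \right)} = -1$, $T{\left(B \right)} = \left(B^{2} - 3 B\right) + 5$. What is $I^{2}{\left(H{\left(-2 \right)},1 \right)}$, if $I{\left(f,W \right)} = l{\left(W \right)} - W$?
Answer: $256$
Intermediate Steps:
$T{\left(B \right)} = 5 + B^{2} - 3 B$
$l{\left(L \right)} = L \left(-25 - 5 L^{2} + 15 L\right)$ ($l{\left(L \right)} = \left(5 + L^{2} - 3 L\right) \left(-5\right) L = \left(-25 - 5 L^{2} + 15 L\right) L = L \left(-25 - 5 L^{2} + 15 L\right)$)
$I{\left(f,W \right)} = - W + 5 W \left(-5 - W^{2} + 3 W\right)$ ($I{\left(f,W \right)} = 5 W \left(-5 - W^{2} + 3 W\right) - W = - W + 5 W \left(-5 - W^{2} + 3 W\right)$)
$I^{2}{\left(H{\left(-2 \right)},1 \right)} = \left(1 \left(-26 - 5 \cdot 1^{2} + 15 \cdot 1\right)\right)^{2} = \left(1 \left(-26 - 5 + 15\right)\right)^{2} = \left(1 \left(-16\right)\right)^{2} = \left(-16\right)^{2} = 256$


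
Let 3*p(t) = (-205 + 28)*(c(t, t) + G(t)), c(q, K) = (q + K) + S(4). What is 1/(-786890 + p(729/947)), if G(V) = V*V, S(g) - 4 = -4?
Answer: -896809/705802851863 ≈ -1.2706e-6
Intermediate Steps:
S(g) = 0 (S(g) = 4 - 4 = 0)
G(V) = V²
c(q, K) = K + q (c(q, K) = (q + K) + 0 = (K + q) + 0 = K + q)
p(t) = -118*t - 59*t² (p(t) = ((-205 + 28)*((t + t) + t²))/3 = (-177*(2*t + t²))/3 = (-177*(t² + 2*t))/3 = (-354*t - 177*t²)/3 = -118*t - 59*t²)
1/(-786890 + p(729/947)) = 1/(-786890 + 59*(729/947)*(-2 - 729/947)) = 1/(-786890 + 59*(729/947)*(-2623/947)) = 1/(-786890 - 112817853/896809) = 1/(-705802851863/896809) = -896809/705802851863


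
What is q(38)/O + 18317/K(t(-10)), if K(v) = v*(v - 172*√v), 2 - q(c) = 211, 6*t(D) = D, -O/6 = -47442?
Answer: 46832985091/126324287820 - 28354716*I*√15/2218925 ≈ 0.37074 - 49.491*I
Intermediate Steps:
O = 284652 (O = -6*(-47442) = 284652)
t(D) = D/6
q(c) = -209 (q(c) = 2 - 1*211 = 2 - 211 = -209)
q(38)/O + 18317/K(t(-10)) = -209/284652 + 18317/(((⅙)*(-10))² - 172*(-5*I*√15/9)) = -209*1/284652 + 18317/((-5/3)² - (-860)*I*√15/9) = -209/284652 + 18317/(25/9 - (-860)*I*√15/9) = -209/284652 + 18317/(25/9 + 860*I*√15/9)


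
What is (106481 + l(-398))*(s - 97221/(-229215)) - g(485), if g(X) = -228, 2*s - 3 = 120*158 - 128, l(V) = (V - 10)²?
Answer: 78561929484657/30562 ≈ 2.5706e+9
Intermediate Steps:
l(V) = (-10 + V)²
s = 18835/2 (s = 3/2 + (120*158 - 128)/2 = 3/2 + (18960 - 128)/2 = 3/2 + (½)*18832 = 3/2 + 9416 = 18835/2 ≈ 9417.5)
(106481 + l(-398))*(s - 97221/(-229215)) - g(485) = (106481 + (-10 - 398)²)*(18835/2 - 97221/(-229215)) - 1*(-228) = (106481 + (-408)²)*(18835/2 - 97221*(-1/229215)) + 228 = (106481 + 166464)*(18835/2 + 32407/76405) + 228 = 272945*(1439152989/152810) + 228 = 78561922516521/30562 + 228 = 78561929484657/30562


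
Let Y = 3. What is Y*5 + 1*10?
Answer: 25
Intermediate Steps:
Y*5 + 1*10 = 3*5 + 1*10 = 15 + 10 = 25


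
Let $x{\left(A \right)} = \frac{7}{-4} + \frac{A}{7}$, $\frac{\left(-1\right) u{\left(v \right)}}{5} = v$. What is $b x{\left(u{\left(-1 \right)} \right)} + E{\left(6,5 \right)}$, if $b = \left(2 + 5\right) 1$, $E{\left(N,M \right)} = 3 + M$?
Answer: $\frac{3}{4} \approx 0.75$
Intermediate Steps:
$b = 7$ ($b = 7 \cdot 1 = 7$)
$u{\left(v \right)} = - 5 v$
$x{\left(A \right)} = - \frac{7}{4} + \frac{A}{7}$ ($x{\left(A \right)} = 7 \left(- \frac{1}{4}\right) + A \frac{1}{7} = - \frac{7}{4} + \frac{A}{7}$)
$b x{\left(u{\left(-1 \right)} \right)} + E{\left(6,5 \right)} = 7 \left(- \frac{7}{4} + \frac{\left(-5\right) \left(-1\right)}{7}\right) + \left(3 + 5\right) = 7 \left(- \frac{7}{4} + \frac{1}{7} \cdot 5\right) + 8 = 7 \left(- \frac{7}{4} + \frac{5}{7}\right) + 8 = 7 \left(- \frac{29}{28}\right) + 8 = - \frac{29}{4} + 8 = \frac{3}{4}$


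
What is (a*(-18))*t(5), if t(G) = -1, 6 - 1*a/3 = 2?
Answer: 216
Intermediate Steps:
a = 12 (a = 18 - 3*2 = 18 - 6 = 12)
(a*(-18))*t(5) = (12*(-18))*(-1) = -216*(-1) = 216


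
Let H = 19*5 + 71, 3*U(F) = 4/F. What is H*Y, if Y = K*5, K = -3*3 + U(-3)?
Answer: -70550/9 ≈ -7838.9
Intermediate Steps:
U(F) = 4/(3*F) (U(F) = (4/F)/3 = 4/(3*F))
K = -85/9 (K = -3*3 + (4/3)/(-3) = -9 + (4/3)*(-1/3) = -9 - 4/9 = -85/9 ≈ -9.4444)
Y = -425/9 (Y = -85/9*5 = -425/9 ≈ -47.222)
H = 166 (H = 95 + 71 = 166)
H*Y = 166*(-425/9) = -70550/9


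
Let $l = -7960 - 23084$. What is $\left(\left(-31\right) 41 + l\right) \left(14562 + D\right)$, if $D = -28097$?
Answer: $437383525$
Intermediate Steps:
$l = -31044$
$\left(\left(-31\right) 41 + l\right) \left(14562 + D\right) = \left(\left(-31\right) 41 - 31044\right) \left(14562 - 28097\right) = \left(-1271 - 31044\right) \left(-13535\right) = \left(-32315\right) \left(-13535\right) = 437383525$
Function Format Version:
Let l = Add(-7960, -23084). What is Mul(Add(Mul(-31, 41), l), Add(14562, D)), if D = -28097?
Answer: 437383525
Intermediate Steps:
l = -31044
Mul(Add(Mul(-31, 41), l), Add(14562, D)) = Mul(Add(Mul(-31, 41), -31044), Add(14562, -28097)) = Mul(Add(-1271, -31044), -13535) = Mul(-32315, -13535) = 437383525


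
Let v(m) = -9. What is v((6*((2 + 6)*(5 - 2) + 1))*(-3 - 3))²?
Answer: 81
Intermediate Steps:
v((6*((2 + 6)*(5 - 2) + 1))*(-3 - 3))² = (-9)² = 81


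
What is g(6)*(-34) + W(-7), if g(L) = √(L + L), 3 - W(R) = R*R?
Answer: -46 - 68*√3 ≈ -163.78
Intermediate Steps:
W(R) = 3 - R² (W(R) = 3 - R*R = 3 - R²)
g(L) = √2*√L (g(L) = √(2*L) = √2*√L)
g(6)*(-34) + W(-7) = (√2*√6)*(-34) + (3 - 1*(-7)²) = (2*√3)*(-34) + (3 - 1*49) = -68*√3 + (3 - 49) = -68*√3 - 46 = -46 - 68*√3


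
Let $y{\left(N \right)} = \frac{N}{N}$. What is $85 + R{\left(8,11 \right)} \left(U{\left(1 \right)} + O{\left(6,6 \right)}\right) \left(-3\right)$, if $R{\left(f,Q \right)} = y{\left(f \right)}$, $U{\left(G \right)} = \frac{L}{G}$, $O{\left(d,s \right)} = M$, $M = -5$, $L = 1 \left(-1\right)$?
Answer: $103$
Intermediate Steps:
$L = -1$
$O{\left(d,s \right)} = -5$
$y{\left(N \right)} = 1$
$U{\left(G \right)} = - \frac{1}{G}$
$R{\left(f,Q \right)} = 1$
$85 + R{\left(8,11 \right)} \left(U{\left(1 \right)} + O{\left(6,6 \right)}\right) \left(-3\right) = 85 + 1 \left(- 1^{-1} - 5\right) \left(-3\right) = 85 + 1 \left(\left(-1\right) 1 - 5\right) \left(-3\right) = 85 + 1 \left(-1 - 5\right) \left(-3\right) = 85 + 1 \left(\left(-6\right) \left(-3\right)\right) = 85 + 1 \cdot 18 = 85 + 18 = 103$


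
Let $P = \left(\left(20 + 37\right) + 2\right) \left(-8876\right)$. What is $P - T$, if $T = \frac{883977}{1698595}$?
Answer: $- \frac{889527907957}{1698595} \approx -5.2368 \cdot 10^{5}$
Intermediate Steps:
$T = \frac{883977}{1698595}$ ($T = 883977 \cdot \frac{1}{1698595} = \frac{883977}{1698595} \approx 0.52042$)
$P = -523684$ ($P = \left(57 + 2\right) \left(-8876\right) = 59 \left(-8876\right) = -523684$)
$P - T = -523684 - \frac{883977}{1698595} = - \frac{889527907957}{1698595}$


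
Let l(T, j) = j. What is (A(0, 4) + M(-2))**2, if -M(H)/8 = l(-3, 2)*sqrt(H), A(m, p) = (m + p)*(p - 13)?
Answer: 784 + 1152*I*sqrt(2) ≈ 784.0 + 1629.2*I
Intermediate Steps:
A(m, p) = (-13 + p)*(m + p) (A(m, p) = (m + p)*(-13 + p) = (-13 + p)*(m + p))
M(H) = -16*sqrt(H)
(A(0, 4) + M(-2))**2 = ((4**2 - 13*0 - 13*4 + 0*4) - 16*I*sqrt(2))**2 = ((16 + 0 - 52 + 0) - 16*I*sqrt(2))**2 = (-36 - 16*I*sqrt(2))**2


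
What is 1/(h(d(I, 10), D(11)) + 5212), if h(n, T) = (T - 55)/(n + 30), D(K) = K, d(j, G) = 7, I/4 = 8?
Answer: 37/192800 ≈ 0.00019191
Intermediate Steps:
I = 32 (I = 4*8 = 32)
h(n, T) = (-55 + T)/(30 + n)
1/(h(d(I, 10), D(11)) + 5212) = 1/((-55 + 11)/(30 + 7) + 5212) = 1/(-44/37 + 5212) = 1/(192800/37) = 37/192800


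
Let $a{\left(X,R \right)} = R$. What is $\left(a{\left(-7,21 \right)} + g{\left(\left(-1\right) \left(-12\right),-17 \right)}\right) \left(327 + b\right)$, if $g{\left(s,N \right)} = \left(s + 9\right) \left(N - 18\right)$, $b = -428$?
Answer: $72114$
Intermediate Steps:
$g{\left(s,N \right)} = \left(-18 + N\right) \left(9 + s\right)$ ($g{\left(s,N \right)} = \left(9 + s\right) \left(-18 + N\right) = \left(-18 + N\right) \left(9 + s\right)$)
$\left(a{\left(-7,21 \right)} + g{\left(\left(-1\right) \left(-12\right),-17 \right)}\right) \left(327 + b\right) = \left(21 - \left(315 + 35 \left(-1\right) \left(-12\right)\right)\right) \left(327 - 428\right) = \left(21 - 735\right) \left(-101\right) = \left(-714\right) \left(-101\right) = 72114$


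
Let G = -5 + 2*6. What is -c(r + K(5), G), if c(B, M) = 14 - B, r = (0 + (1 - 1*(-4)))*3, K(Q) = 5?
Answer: 6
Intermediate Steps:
G = 7 (G = -5 + 12 = 7)
r = 15 (r = (0 + (1 + 4))*3 = (0 + 5)*3 = 5*3 = 15)
-c(r + K(5), G) = -(14 - (15 + 5)) = -(14 - 1*20) = -(14 - 20) = -1*(-6) = 6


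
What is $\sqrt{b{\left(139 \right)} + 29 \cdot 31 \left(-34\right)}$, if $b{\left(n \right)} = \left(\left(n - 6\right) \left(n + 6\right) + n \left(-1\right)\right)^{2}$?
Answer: $25 \sqrt{586462} \approx 19145.0$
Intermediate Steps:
$b{\left(n \right)} = \left(- n + \left(-6 + n\right) \left(6 + n\right)\right)^{2}$ ($b{\left(n \right)} = \left(\left(-6 + n\right) \left(6 + n\right) - n\right)^{2} = \left(- n + \left(-6 + n\right) \left(6 + n\right)\right)^{2}$)
$\sqrt{b{\left(139 \right)} + 29 \cdot 31 \left(-34\right)} = \sqrt{\left(36 + 139 - 139^{2}\right)^{2} + 29 \cdot 31 \left(-34\right)} = \sqrt{\left(36 + 139 - 19321\right)^{2} + 899 \left(-34\right)} = \sqrt{\left(36 + 139 - 19321\right)^{2} - 30566} = \sqrt{\left(-19146\right)^{2} - 30566} = \sqrt{366569316 - 30566} = \sqrt{366538750} = 25 \sqrt{586462}$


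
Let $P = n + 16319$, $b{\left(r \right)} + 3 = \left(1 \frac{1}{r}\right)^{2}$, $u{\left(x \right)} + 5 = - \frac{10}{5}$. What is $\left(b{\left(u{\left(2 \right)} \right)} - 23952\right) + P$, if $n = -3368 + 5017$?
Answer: $- \frac{293362}{49} \approx -5987.0$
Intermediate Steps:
$n = 1649$
$u{\left(x \right)} = -7$ ($u{\left(x \right)} = -5 - \frac{10}{5} = -5 - 2 = -7$)
$b{\left(r \right)} = -3 + \frac{1}{r^{2}}$ ($b{\left(r \right)} = -3 + \left(1 \frac{1}{r}\right)^{2} = -3 + \left(\frac{1}{r}\right)^{2} = -3 + \frac{1}{r^{2}}$)
$P = 17968$ ($P = 1649 + 16319 = 17968$)
$\left(b{\left(u{\left(2 \right)} \right)} - 23952\right) + P = \left(\left(-3 + \frac{1}{49}\right) - 23952\right) + 17968 = \left(- \frac{146}{49} - 23952\right) + 17968 = - \frac{1173794}{49} + 17968 = - \frac{293362}{49}$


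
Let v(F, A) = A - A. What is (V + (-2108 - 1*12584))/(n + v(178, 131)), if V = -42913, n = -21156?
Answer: 1405/516 ≈ 2.7229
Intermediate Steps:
v(F, A) = 0
(V + (-2108 - 1*12584))/(n + v(178, 131)) = (-42913 + (-2108 - 1*12584))/(-21156 + 0) = (-42913 + (-2108 - 12584))/(-21156) = (-42913 - 14692)*(-1/21156) = -57605*(-1/21156) = 1405/516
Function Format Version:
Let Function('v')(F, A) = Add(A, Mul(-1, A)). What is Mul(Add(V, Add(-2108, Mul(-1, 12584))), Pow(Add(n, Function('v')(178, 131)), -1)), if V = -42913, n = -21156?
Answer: Rational(1405, 516) ≈ 2.7229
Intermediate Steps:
Function('v')(F, A) = 0
Mul(Add(V, Add(-2108, Mul(-1, 12584))), Pow(Add(n, Function('v')(178, 131)), -1)) = Mul(Add(-42913, Add(-2108, Mul(-1, 12584))), Pow(Add(-21156, 0), -1)) = Mul(Add(-42913, Add(-2108, -12584)), Pow(-21156, -1)) = Mul(Add(-42913, -14692), Rational(-1, 21156)) = Mul(-57605, Rational(-1, 21156)) = Rational(1405, 516)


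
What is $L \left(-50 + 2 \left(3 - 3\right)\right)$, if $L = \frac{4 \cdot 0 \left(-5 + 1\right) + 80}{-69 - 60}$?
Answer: $\frac{4000}{129} \approx 31.008$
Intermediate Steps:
$L = - \frac{80}{129}$ ($L = \frac{0 \left(-4\right) + 80}{-129} = \left(0 + 80\right) \left(- \frac{1}{129}\right) = 80 \left(- \frac{1}{129}\right) = - \frac{80}{129} \approx -0.62016$)
$L \left(-50 + 2 \left(3 - 3\right)\right) = - \frac{80 \left(-50 + 2 \left(3 - 3\right)\right)}{129} = - \frac{80 \left(-50 + 2 \cdot 0\right)}{129} = - \frac{80 \left(-50 + 0\right)}{129} = \left(- \frac{80}{129}\right) \left(-50\right) = \frac{4000}{129}$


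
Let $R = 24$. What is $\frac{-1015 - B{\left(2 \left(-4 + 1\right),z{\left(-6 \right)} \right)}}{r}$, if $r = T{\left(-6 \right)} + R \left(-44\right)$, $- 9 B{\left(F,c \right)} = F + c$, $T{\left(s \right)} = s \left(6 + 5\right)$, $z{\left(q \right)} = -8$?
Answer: $\frac{9149}{10098} \approx 0.90602$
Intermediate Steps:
$T{\left(s \right)} = 11 s$ ($T{\left(s \right)} = s 11 = 11 s$)
$B{\left(F,c \right)} = - \frac{F}{9} - \frac{c}{9}$ ($B{\left(F,c \right)} = - \frac{F + c}{9} = - \frac{F}{9} - \frac{c}{9}$)
$r = -1122$ ($r = 11 \left(-6\right) + 24 \left(-44\right) = -66 - 1056 = -1122$)
$\frac{-1015 - B{\left(2 \left(-4 + 1\right),z{\left(-6 \right)} \right)}}{r} = \frac{-1015 - \left(- \frac{2 \left(-4 + 1\right)}{9} - - \frac{8}{9}\right)}{-1122} = \left(-1015 - \left(- \frac{2 \left(-3\right)}{9} + \frac{8}{9}\right)\right) \left(- \frac{1}{1122}\right) = \left(-1015 - \left(\left(- \frac{1}{9}\right) \left(-6\right) + \frac{8}{9}\right)\right) \left(- \frac{1}{1122}\right) = \left(-1015 - \left(\frac{2}{3} + \frac{8}{9}\right)\right) \left(- \frac{1}{1122}\right) = \left(-1015 - \frac{14}{9}\right) \left(- \frac{1}{1122}\right) = \left(- \frac{9149}{9}\right) \left(- \frac{1}{1122}\right) = \frac{9149}{10098}$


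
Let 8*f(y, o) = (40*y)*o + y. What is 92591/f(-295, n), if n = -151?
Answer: 740728/1781505 ≈ 0.41579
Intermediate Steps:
f(y, o) = y/8 + 5*o*y (f(y, o) = ((40*y)*o + y)/8 = (40*o*y + y)/8 = (y + 40*o*y)/8 = y/8 + 5*o*y)
92591/f(-295, n) = 92591/(((⅛)*(-295)*(1 + 40*(-151)))) = 92591/(((⅛)*(-295)*(1 - 6040))) = 92591/(((⅛)*(-295)*(-6039))) = 92591/(1781505/8) = 92591*(8/1781505) = 740728/1781505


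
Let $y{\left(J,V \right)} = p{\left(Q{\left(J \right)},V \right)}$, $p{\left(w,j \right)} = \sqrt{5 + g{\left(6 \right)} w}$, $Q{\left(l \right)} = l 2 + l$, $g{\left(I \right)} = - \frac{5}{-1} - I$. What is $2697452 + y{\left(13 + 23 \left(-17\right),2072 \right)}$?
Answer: $2697452 + \sqrt{1139} \approx 2.6975 \cdot 10^{6}$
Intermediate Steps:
$g{\left(I \right)} = 5 - I$ ($g{\left(I \right)} = \left(-5\right) \left(-1\right) - I = 5 - I$)
$Q{\left(l \right)} = 3 l$ ($Q{\left(l \right)} = 2 l + l = 3 l$)
$p{\left(w,j \right)} = \sqrt{5 - w}$ ($p{\left(w,j \right)} = \sqrt{5 + \left(5 - 6\right) w} = \sqrt{5 - w}$)
$y{\left(J,V \right)} = \sqrt{5 - 3 J}$
$2697452 + y{\left(13 + 23 \left(-17\right),2072 \right)} = 2697452 + \sqrt{5 - 3 \left(13 + 23 \left(-17\right)\right)} = 2697452 + \sqrt{5 - 3 \left(13 - 391\right)} = 2697452 + \sqrt{5 - -1134} = 2697452 + \sqrt{5 + 1134} = 2697452 + \sqrt{1139}$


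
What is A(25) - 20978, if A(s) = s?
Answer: -20953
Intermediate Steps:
A(25) - 20978 = 25 - 20978 = -20953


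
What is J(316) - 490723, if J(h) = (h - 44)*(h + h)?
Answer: -318819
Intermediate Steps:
J(h) = 2*h*(-44 + h) (J(h) = (-44 + h)*(2*h) = 2*h*(-44 + h))
J(316) - 490723 = 2*316*(-44 + 316) - 490723 = 2*316*272 - 490723 = 171904 - 490723 = -318819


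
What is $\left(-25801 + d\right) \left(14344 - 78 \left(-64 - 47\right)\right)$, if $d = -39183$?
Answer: $-1494761968$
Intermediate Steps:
$\left(-25801 + d\right) \left(14344 - 78 \left(-64 - 47\right)\right) = \left(-25801 - 39183\right) \left(14344 - 78 \left(-64 - 47\right)\right) = - 64984 \left(14344 - 78 \left(-111\right)\right) = - 64984 \left(14344 - -8658\right) = - 64984 \left(14344 + 8658\right) = \left(-64984\right) 23002 = -1494761968$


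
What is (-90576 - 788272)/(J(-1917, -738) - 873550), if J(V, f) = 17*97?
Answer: 878848/871901 ≈ 1.0080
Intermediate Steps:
J(V, f) = 1649
(-90576 - 788272)/(J(-1917, -738) - 873550) = (-90576 - 788272)/(1649 - 873550) = -878848/(-871901) = -878848*(-1/871901) = 878848/871901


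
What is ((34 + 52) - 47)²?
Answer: 1521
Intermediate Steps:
((34 + 52) - 47)² = (86 - 47)² = 39² = 1521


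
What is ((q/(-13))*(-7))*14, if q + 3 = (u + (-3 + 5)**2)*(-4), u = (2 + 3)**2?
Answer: -11662/13 ≈ -897.08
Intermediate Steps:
u = 25 (u = 5**2 = 25)
q = -119 (q = -3 + (25 + (-3 + 5)**2)*(-4) = -3 + (25 + 2**2)*(-4) = -3 + (25 + 4)*(-4) = -3 + 29*(-4) = -3 - 116 = -119)
((q/(-13))*(-7))*14 = (-119/(-13)*(-7))*14 = (-119*(-1/13)*(-7))*14 = ((119/13)*(-7))*14 = -833/13*14 = -11662/13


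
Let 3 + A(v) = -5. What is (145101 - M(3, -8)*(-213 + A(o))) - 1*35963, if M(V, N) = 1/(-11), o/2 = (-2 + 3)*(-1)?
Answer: 1200297/11 ≈ 1.0912e+5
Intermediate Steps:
o = -2 (o = 2*((-2 + 3)*(-1)) = 2*(1*(-1)) = 2*(-1) = -2)
M(V, N) = -1/11
A(v) = -8 (A(v) = -3 - 5 = -8)
(145101 - M(3, -8)*(-213 + A(o))) - 1*35963 = (145101 - (-1)*(-213 - 8)/11) - 1*35963 = (145101 - (-1)*(-221)/11) - 35963 = (145101 - 1*221/11) - 35963 = (145101 - 221/11) - 35963 = 1595890/11 - 35963 = 1200297/11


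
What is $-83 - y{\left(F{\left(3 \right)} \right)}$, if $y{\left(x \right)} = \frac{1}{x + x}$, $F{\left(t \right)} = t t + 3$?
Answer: $- \frac{1993}{24} \approx -83.042$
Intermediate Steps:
$F{\left(t \right)} = 3 + t^{2}$ ($F{\left(t \right)} = t^{2} + 3 = 3 + t^{2}$)
$y{\left(x \right)} = \frac{1}{2 x}$
$-83 - y{\left(F{\left(3 \right)} \right)} = -83 - \frac{1}{2 \left(3 + 3^{2}\right)} = -83 - \frac{1}{2 \left(3 + 9\right)} = -83 - \frac{1}{2 \cdot 12} = -83 - \frac{1}{2} \cdot \frac{1}{12} = -83 - \frac{1}{24} = - \frac{1993}{24}$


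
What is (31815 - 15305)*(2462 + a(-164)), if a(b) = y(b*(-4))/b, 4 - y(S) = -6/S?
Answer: 1093247532195/26896 ≈ 4.0647e+7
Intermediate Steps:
y(S) = 4 + 6/S (y(S) = 4 - (-6)/S = 4 + 6/S)
a(b) = (4 - 3/(2*b))/b (a(b) = (4 + 6/((b*(-4))))/b = (4 + 6/((-4*b)))/b = (4 + 6*(-1/(4*b)))/b = (4 - 3/(2*b))/b)
(31815 - 15305)*(2462 + a(-164)) = (31815 - 15305)*(2462 + (½)*(-3 + 8*(-164))/(-164)²) = 16510*(2462 + (½)*(1/26896)*(-3 - 1312)) = 16510*(2462 + (½)*(1/26896)*(-1315)) = 16510*(2462 - 1315/53792) = 16510*(132434589/53792) = 1093247532195/26896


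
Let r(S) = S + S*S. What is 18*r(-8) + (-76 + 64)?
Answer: 996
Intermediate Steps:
r(S) = S + S**2
18*r(-8) + (-76 + 64) = 18*(-8*(1 - 8)) + (-76 + 64) = 18*(-8*(-7)) - 12 = 18*56 - 12 = 1008 - 12 = 996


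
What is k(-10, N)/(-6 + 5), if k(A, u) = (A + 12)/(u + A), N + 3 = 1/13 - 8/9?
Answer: 117/808 ≈ 0.14480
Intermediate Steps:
N = -446/117 (N = -3 + (1/13 - 8/9) = -3 - 95/117 = -446/117 ≈ -3.8120)
k(A, u) = (12 + A)/(A + u)
k(-10, N)/(-6 + 5) = ((12 - 10)/(-10 - 446/117))/(-6 + 5) = (2/(-1616/117))/(-1) = -(-117)*2/1616 = -1*(-117/808) = 117/808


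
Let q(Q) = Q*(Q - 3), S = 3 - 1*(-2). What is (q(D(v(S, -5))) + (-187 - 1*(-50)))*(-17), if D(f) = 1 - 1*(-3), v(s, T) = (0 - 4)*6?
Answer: 2261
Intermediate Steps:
S = 5 (S = 3 + 2 = 5)
v(s, T) = -24 (v(s, T) = -4*6 = -24)
D(f) = 4 (D(f) = 1 + 3 = 4)
q(Q) = Q*(-3 + Q)
(q(D(v(S, -5))) + (-187 - 1*(-50)))*(-17) = (4*(-3 + 4) + (-187 - 1*(-50)))*(-17) = (4*1 + (-187 + 50))*(-17) = (4 - 137)*(-17) = -133*(-17) = 2261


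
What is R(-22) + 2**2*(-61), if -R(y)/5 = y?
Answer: -134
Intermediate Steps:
R(y) = -5*y
R(-22) + 2**2*(-61) = -5*(-22) + 2**2*(-61) = 110 + 4*(-61) = 110 - 244 = -134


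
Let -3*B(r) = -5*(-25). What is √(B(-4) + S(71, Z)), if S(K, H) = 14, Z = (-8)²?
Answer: I*√249/3 ≈ 5.2599*I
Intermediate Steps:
Z = 64
B(r) = -125/3 (B(r) = -(-5)*(-25)/3 = -⅓*125 = -125/3)
√(B(-4) + S(71, Z)) = √(-125/3 + 14) = √(-83/3) = I*√249/3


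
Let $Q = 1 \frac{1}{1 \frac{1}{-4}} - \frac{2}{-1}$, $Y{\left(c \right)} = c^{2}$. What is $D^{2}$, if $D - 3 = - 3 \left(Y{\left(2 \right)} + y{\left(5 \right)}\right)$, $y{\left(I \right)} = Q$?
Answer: $9$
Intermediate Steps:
$Q = -2$ ($Q = 1 \frac{1}{1 \left(- \frac{1}{4}\right)} - -2 = 1 \frac{1}{- \frac{1}{4}} + 2 = 1 \left(-4\right) + 2 = -4 + 2 = -2$)
$y{\left(I \right)} = -2$
$D = -3$ ($D = 3 - 3 \left(2^{2} - 2\right) = 3 - 3 \left(4 - 2\right) = 3 - 6 = -3$)
$D^{2} = \left(-3\right)^{2} = 9$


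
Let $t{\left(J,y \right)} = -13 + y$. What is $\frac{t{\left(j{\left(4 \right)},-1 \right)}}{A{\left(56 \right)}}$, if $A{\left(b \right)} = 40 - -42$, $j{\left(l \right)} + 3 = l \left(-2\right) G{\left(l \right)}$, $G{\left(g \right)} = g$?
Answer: $- \frac{7}{41} \approx -0.17073$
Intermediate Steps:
$j{\left(l \right)} = -3 - 2 l^{2}$ ($j{\left(l \right)} = -3 + l \left(-2\right) l = -3 + - 2 l l = -3 - 2 l^{2}$)
$A{\left(b \right)} = 82$ ($A{\left(b \right)} = 40 + 42 = 82$)
$\frac{t{\left(j{\left(4 \right)},-1 \right)}}{A{\left(56 \right)}} = \frac{-13 - 1}{82} = \left(-14\right) \frac{1}{82} = - \frac{7}{41}$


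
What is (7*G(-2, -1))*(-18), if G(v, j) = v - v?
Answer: 0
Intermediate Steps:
G(v, j) = 0
(7*G(-2, -1))*(-18) = (7*0)*(-18) = 0*(-18) = 0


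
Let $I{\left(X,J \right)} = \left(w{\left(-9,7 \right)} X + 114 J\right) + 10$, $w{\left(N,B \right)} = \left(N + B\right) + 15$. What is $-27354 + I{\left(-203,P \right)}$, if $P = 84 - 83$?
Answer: $-29869$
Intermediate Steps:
$P = 1$ ($P = 84 - 83 = 1$)
$w{\left(N,B \right)} = 15 + B + N$ ($w{\left(N,B \right)} = \left(B + N\right) + 15 = 15 + B + N$)
$I{\left(X,J \right)} = 10 + 13 X + 114 J$ ($I{\left(X,J \right)} = \left(\left(15 + 7 - 9\right) X + 114 J\right) + 10 = \left(13 X + 114 J\right) + 10 = 10 + 13 X + 114 J$)
$-27354 + I{\left(-203,P \right)} = -27354 + \left(10 + 13 \left(-203\right) + 114 \cdot 1\right) = -27354 + \left(10 - 2639 + 114\right) = -27354 - 2515 = -29869$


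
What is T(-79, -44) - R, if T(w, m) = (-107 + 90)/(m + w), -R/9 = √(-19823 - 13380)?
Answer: 17/123 + 9*I*√33203 ≈ 0.13821 + 1640.0*I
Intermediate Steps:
R = -9*I*√33203 (R = -9*√(-19823 - 13380) = -9*I*√33203 ≈ -1640.0*I)
T(w, m) = -17/(m + w)
T(-79, -44) - R = -17/(-44 - 79) - (-9)*I*√33203 = -17/(-123) + 9*I*√33203 = -17*(-1/123) + 9*I*√33203 = 17/123 + 9*I*√33203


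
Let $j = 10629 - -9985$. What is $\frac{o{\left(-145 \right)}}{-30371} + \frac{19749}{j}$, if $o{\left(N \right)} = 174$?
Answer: $\frac{54200913}{56915254} \approx 0.95231$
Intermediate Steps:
$j = 20614$ ($j = 10629 + 9985 = 20614$)
$\frac{o{\left(-145 \right)}}{-30371} + \frac{19749}{j} = \frac{174}{-30371} + \frac{19749}{20614} = 174 \left(- \frac{1}{30371}\right) + 19749 \cdot \frac{1}{20614} = - \frac{174}{30371} + \frac{19749}{20614} = \frac{54200913}{56915254}$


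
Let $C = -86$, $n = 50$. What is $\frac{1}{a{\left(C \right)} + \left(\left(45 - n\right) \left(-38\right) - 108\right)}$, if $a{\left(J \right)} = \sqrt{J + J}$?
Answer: $\frac{41}{3448} - \frac{i \sqrt{43}}{3448} \approx 0.011891 - 0.0019018 i$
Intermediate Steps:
$a{\left(J \right)} = \sqrt{2} \sqrt{J}$ ($a{\left(J \right)} = \sqrt{2 J} = \sqrt{2} \sqrt{J}$)
$\frac{1}{a{\left(C \right)} + \left(\left(45 - n\right) \left(-38\right) - 108\right)} = \frac{1}{\sqrt{2} \sqrt{-86} - \left(108 - \left(45 - 50\right) \left(-38\right)\right)} = \frac{1}{\sqrt{2} i \sqrt{86} - \left(108 - \left(45 - 50\right) \left(-38\right)\right)} = \frac{1}{2 i \sqrt{43} - -82} = \frac{1}{2 i \sqrt{43} + \left(190 - 108\right)} = \frac{1}{2 i \sqrt{43} + 82} = \frac{1}{82 + 2 i \sqrt{43}}$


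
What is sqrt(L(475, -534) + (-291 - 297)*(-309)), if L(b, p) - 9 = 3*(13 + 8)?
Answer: 18*sqrt(561) ≈ 426.34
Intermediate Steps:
L(b, p) = 72 (L(b, p) = 9 + 3*(13 + 8) = 9 + 3*21 = 9 + 63 = 72)
sqrt(L(475, -534) + (-291 - 297)*(-309)) = sqrt(72 + (-291 - 297)*(-309)) = sqrt(72 - 588*(-309)) = sqrt(72 + 181692) = sqrt(181764) = 18*sqrt(561)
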